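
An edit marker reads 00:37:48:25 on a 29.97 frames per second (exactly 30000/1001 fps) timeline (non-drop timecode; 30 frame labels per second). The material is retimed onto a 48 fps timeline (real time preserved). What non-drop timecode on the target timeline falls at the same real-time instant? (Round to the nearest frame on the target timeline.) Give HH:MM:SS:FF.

00:37:51:05

Source frame index: (0×3600 + 37×60 + 48) × 30 + 25 = 68065.
Real time: 68065 / (30000/1001) = 13626613/6000 s.
Target frame: (13626613/6000) × (48) = 13626613/125 ≈ 109012.904 → 109013.
At 48 labels/s: frame 109013 → 00:37:51:05.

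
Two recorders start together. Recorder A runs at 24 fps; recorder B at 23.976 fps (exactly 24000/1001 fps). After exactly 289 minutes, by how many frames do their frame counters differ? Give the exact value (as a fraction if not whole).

289 min = 17340 s.
A emits 24 × 17340 = 416160 frames; B emits 24000/1001 × 17340 = 416160000/1001.
Difference = 416160/1001 frames (≈ 415.7443); B is behind A.

416160/1001 frames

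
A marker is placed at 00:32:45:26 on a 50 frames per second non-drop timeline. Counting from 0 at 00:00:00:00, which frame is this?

Total seconds to the label: (0 × 3600 + 32 × 60 + 45) = 1965.
Frame index = 1965 × 50 + 26 = 98276.

frame 98276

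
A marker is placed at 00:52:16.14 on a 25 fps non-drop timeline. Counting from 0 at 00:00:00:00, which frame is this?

Total seconds to the label: (0 × 3600 + 52 × 60 + 16) = 3136.
Frame index = 3136 × 25 + 14 = 78414.

78414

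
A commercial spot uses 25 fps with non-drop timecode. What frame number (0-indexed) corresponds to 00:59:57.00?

89925

Total seconds to the label: (0 × 3600 + 59 × 60 + 57) = 3597.
Frame index = 3597 × 25 + 0 = 89925.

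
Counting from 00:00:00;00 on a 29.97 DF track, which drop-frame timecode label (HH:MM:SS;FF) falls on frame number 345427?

03:12:05;23

Each 10-minute DF block holds 10 × 60 × 30 − 9 × 2 = 17982 frames. 345427 ÷ 17982 → 19 full blocks, remainder 3769.
Within the partial block the first minute is 1800 frames and each further minute 1798, so 2 further minute boundaries passed. Total skipped labels = 18 × 19 + 2 × 2 = 346.
Non-drop label index = 345427 + 346 = 345773; at 30 labels/s that is 03:12:05:23, i.e. DF 03:12:05;23.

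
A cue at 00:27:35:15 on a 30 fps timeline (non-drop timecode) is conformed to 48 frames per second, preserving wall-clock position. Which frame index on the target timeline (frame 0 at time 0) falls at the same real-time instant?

frame 79464

Source frame index: (0×3600 + 27×60 + 35) × 30 + 15 = 49665.
Real time: 49665 / (30) = 3311/2 s.
Target frame: (3311/2) × (48) = 79464.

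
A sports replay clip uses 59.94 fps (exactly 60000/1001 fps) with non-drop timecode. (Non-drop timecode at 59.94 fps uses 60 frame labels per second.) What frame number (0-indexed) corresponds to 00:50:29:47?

frame 181787

Total seconds to the label: (0 × 3600 + 50 × 60 + 29) = 3029.
Frame index = 3029 × 60 + 47 = 181787.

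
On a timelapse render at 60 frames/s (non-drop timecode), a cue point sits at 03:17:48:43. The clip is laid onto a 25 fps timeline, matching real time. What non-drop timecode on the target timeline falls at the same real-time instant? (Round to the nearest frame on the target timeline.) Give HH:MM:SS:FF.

Source frame index: (3×3600 + 17×60 + 48) × 60 + 43 = 712123.
Real time: 712123 / (60) = 712123/60 s.
Target frame: (712123/60) × (25) = 3560615/12 ≈ 296717.917 → 296718.
At 25 labels/s: frame 296718 → 03:17:48:18.

03:17:48:18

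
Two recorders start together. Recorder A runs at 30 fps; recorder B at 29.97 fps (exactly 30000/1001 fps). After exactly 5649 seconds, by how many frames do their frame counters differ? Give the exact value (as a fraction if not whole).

A emits 30 × 5649 = 169470 frames; B emits 30000/1001 × 5649 = 24210000/143.
Difference = 24210/143 frames (≈ 169.3007); B is behind A.

24210/143 frames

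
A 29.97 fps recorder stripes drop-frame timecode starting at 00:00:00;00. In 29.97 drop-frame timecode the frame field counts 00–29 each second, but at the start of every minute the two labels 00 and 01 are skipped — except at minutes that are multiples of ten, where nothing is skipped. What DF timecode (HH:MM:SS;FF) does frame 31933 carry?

Each 10-minute DF block holds 10 × 60 × 30 − 9 × 2 = 17982 frames. 31933 ÷ 17982 → 1 full block, remainder 13951.
Within the partial block the first minute is 1800 frames and each further minute 1798, so 7 further minute boundaries passed. Total skipped labels = 18 × 1 + 2 × 7 = 32.
Non-drop label index = 31933 + 32 = 31965; at 30 labels/s that is 00:17:45:15, i.e. DF 00:17:45;15.

00:17:45;15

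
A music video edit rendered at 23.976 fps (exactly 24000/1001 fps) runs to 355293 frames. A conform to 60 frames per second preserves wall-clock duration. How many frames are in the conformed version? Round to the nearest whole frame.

Frames at target rate = 355293 × (60) / (24000/1001) = 355648293/400 ≈ 889120.733.
Nearest whole frame: 889121.

889121 frames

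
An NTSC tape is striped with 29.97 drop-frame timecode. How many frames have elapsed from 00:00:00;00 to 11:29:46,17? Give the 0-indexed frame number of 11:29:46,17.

1240355

Complete 10-minute blocks: 68, each 17982 frames → 1222776.
Remaining 9 whole minutes in the current block: 1800 + 8 × 1798 = 16184 frames.
Within the current minute: 46 × 30 + 17 − 2 = 1395 (labels ;00/;01 skipped at this minute). Total = 1222776 + 16184 + 1395 = 1240355.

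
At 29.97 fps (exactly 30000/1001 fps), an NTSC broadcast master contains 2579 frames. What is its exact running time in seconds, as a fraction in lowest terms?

2581579/30000 seconds

Running time = 2579 ÷ (30000/1001) = 2579 × 1001/30000 = 2581579/30000 s.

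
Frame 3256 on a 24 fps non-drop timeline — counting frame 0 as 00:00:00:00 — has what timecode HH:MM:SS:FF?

3256 ÷ 24 = 135 full seconds, remainder 16 frames.
135 s = 0 h 2 min 15 s.
Timecode: 00:02:15:16.

00:02:15:16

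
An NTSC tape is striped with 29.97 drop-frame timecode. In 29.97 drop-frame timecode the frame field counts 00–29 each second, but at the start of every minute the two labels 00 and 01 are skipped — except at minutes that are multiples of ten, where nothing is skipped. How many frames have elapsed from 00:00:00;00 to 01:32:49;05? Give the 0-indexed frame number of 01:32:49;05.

Complete 10-minute blocks: 9, each 17982 frames → 161838.
Remaining 2 whole minutes in the current block: 1800 + 1 × 1798 = 3598 frames.
Within the current minute: 49 × 30 + 5 − 2 = 1473 (labels ;00/;01 skipped at this minute). Total = 161838 + 3598 + 1473 = 166909.

166909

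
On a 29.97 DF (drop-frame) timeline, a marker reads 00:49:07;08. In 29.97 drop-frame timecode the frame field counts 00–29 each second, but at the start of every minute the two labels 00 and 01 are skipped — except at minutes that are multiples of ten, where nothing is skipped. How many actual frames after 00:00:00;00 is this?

Complete 10-minute blocks: 4, each 17982 frames → 71928.
Remaining 9 whole minutes in the current block: 1800 + 8 × 1798 = 16184 frames.
Within the current minute: 7 × 30 + 8 − 2 = 216 (labels ;00/;01 skipped at this minute). Total = 71928 + 16184 + 216 = 88328.

88328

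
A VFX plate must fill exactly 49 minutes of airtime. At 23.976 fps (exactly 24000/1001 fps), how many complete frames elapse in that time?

49 min = 2940 s.
Frames = 2940 × 24000/1001 = 10080000/143 ≈ 70489.5105.
Complete frames: 70489.

70489 frames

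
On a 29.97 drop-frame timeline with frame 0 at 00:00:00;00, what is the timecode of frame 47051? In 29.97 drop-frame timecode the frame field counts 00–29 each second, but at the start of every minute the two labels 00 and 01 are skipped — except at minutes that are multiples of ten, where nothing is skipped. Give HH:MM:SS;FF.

Ten DF minutes hold 17982 frames, so frame 47051 lies in block 2 (frames 35964–53945) with 11087 frames into that block.
The block's first minute is 1800 frames and the rest 1798 each; 11087 frames reaches minute 6, so 2 × 18 + 6 × 2 = 48 labels have been skipped so far.
Adding those back, label number 47051 + 48 = 47099 at 30 labels/s is 1569 s + 29 f = 0 h 26 min 9 s frame 29, i.e. 00:26:09;29.

00:26:09;29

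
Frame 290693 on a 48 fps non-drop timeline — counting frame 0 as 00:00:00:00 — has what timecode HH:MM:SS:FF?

01:40:56:05

290693 ÷ 48 = 6056 full seconds, remainder 5 frames.
6056 s = 1 h 40 min 56 s.
Timecode: 01:40:56:05.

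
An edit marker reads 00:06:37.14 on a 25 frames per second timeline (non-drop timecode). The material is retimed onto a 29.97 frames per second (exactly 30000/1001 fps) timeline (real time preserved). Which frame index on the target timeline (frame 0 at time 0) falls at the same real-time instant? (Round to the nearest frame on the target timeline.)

frame 11915

Source frame index: (0×3600 + 6×60 + 37) × 25 + 14 = 9939.
Real time: 9939 / (25) = 9939/25 s.
Target frame: (9939/25) × (30000/1001) = 11926800/1001 ≈ 11914.885 → 11915.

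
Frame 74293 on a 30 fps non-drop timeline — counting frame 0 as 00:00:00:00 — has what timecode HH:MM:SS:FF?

00:41:16:13

74293 ÷ 30 = 2476 full seconds, remainder 13 frames.
2476 s = 0 h 41 min 16 s.
Timecode: 00:41:16:13.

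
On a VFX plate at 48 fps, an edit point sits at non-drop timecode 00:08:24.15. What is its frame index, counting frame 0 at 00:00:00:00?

24207

Total seconds to the label: (0 × 3600 + 8 × 60 + 24) = 504.
Frame index = 504 × 48 + 15 = 24207.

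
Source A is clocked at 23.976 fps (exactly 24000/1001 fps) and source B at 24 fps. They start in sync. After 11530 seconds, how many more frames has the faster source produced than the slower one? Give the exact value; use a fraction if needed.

A emits 24000/1001 × 11530 = 276720000/1001 frames; B emits 24 × 11530 = 276720.
Difference = 276720/1001 frames (≈ 276.4436); B is ahead of A.

276720/1001 frames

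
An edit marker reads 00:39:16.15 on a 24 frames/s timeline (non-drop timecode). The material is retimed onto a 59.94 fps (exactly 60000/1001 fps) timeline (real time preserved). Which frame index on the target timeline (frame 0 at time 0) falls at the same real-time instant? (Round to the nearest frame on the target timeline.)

Source frame index: (0×3600 + 39×60 + 16) × 24 + 15 = 56559.
Real time: 56559 / (24) = 18853/8 s.
Target frame: (18853/8) × (60000/1001) = 141397500/1001 ≈ 141256.244 → 141256.

frame 141256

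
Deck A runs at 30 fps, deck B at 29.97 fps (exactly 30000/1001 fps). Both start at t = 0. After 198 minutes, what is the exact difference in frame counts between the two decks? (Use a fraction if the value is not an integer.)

198 min = 11880 s.
A emits 30 × 11880 = 356400 frames; B emits 30000/1001 × 11880 = 32400000/91.
Difference = 32400/91 frames (≈ 356.0440); B is behind A.

32400/91 frames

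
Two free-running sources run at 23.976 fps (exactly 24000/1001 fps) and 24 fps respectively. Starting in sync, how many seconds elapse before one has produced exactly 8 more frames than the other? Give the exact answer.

1001/3 seconds

The gap grows by |24 − 24000/1001| = 24/1001 frames per second.
Time for a 8-frame gap: 8 ÷ (24/1001) = 1001/3 s.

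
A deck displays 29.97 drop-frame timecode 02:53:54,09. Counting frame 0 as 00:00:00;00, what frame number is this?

312717

Complete 10-minute blocks: 17, each 17982 frames → 305694.
Remaining 3 whole minutes in the current block: 1800 + 2 × 1798 = 5396 frames.
Within the current minute: 54 × 30 + 9 − 2 = 1627 (labels ;00/;01 skipped at this minute). Total = 305694 + 5396 + 1627 = 312717.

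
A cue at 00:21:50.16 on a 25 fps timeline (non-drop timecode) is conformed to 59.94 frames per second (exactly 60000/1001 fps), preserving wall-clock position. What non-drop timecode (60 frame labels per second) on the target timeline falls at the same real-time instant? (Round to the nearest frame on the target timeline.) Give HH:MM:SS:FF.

Source frame index: (0×3600 + 21×60 + 50) × 25 + 16 = 32766.
Real time: 32766 / (25) = 32766/25 s.
Target frame: (32766/25) × (60000/1001) = 78638400/1001 ≈ 78559.840 → 78560.
At 60 labels/s: frame 78560 → 00:21:49:20.

00:21:49:20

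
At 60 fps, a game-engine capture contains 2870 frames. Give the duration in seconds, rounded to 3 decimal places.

Running time = 2870 × 1/60 = 287/6 s ≈ 47.833 s.

47.833 seconds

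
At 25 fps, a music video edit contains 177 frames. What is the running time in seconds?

7.08 seconds

Running time = 177 / (25) = 7.08 s.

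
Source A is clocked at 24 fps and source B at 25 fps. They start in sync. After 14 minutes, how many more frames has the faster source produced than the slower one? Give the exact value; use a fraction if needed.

840 frames

14 min = 840 s.
A emits 24 × 840 = 20160 frames; B emits 25 × 840 = 21000.
Difference = 840 frames; B is ahead of A.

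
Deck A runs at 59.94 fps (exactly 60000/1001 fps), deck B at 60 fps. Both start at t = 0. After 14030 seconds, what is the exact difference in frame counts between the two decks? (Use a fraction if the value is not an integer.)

841800/1001 frames

A emits 60000/1001 × 14030 = 841800000/1001 frames; B emits 60 × 14030 = 841800.
Difference = 841800/1001 frames (≈ 840.9590); B is ahead of A.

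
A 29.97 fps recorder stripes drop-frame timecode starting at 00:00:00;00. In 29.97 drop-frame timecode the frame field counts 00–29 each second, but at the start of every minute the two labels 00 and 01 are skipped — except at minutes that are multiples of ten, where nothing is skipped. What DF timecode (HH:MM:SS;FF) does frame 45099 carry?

00:25:04;25

Each 10-minute DF block holds 10 × 60 × 30 − 9 × 2 = 17982 frames. 45099 ÷ 17982 → 2 full blocks, remainder 9135.
Within the partial block the first minute is 1800 frames and each further minute 1798, so 5 further minute boundaries passed. Total skipped labels = 18 × 2 + 2 × 5 = 46.
Non-drop label index = 45099 + 46 = 45145; at 30 labels/s that is 00:25:04:25, i.e. DF 00:25:04;25.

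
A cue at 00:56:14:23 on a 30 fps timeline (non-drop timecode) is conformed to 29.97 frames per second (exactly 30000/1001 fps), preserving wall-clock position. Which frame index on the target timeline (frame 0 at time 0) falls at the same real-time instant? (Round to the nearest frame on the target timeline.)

frame 101142

Source frame index: (0×3600 + 56×60 + 14) × 30 + 23 = 101243.
Real time: 101243 / (30) = 101243/30 s.
Target frame: (101243/30) × (30000/1001) = 101243000/1001 ≈ 101141.858 → 101142.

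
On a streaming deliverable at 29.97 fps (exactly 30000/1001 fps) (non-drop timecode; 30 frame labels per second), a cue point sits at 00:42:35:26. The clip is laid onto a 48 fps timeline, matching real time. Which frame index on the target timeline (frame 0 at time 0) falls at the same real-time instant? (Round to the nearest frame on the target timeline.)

Source frame index: (0×3600 + 42×60 + 35) × 30 + 26 = 76676.
Real time: 76676 / (30000/1001) = 19188169/7500 s.
Target frame: (19188169/7500) × (48) = 76752676/625 ≈ 122804.282 → 122804.

frame 122804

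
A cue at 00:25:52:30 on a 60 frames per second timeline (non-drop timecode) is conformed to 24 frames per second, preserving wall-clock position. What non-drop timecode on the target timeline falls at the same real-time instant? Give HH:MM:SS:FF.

Source frame index: (0×3600 + 25×60 + 52) × 60 + 30 = 93150.
Real time: 93150 / (60) = 3105/2 s.
Target frame: (3105/2) × (24) = 37260.
At 24 labels/s: frame 37260 → 00:25:52:12.

00:25:52:12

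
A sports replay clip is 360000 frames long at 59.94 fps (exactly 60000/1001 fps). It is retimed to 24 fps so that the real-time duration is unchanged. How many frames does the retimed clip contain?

Target frames = source frames × (target rate / source rate) = 360000 × (24)/(60000/1001) = 360000 × 1001/2500 = 144144.

144144 frames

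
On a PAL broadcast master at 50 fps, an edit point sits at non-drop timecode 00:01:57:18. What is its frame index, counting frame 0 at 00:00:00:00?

Total seconds to the label: (0 × 3600 + 1 × 60 + 57) = 117.
Frame index = 117 × 50 + 18 = 5868.

frame 5868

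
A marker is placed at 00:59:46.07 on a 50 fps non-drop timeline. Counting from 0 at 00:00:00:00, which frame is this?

frame 179307

Total seconds to the label: (0 × 3600 + 59 × 60 + 46) = 3586.
Frame index = 3586 × 50 + 7 = 179307.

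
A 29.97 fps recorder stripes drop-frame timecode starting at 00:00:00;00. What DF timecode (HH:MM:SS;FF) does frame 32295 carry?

Ten DF minutes hold 17982 frames, so frame 32295 lies in block 1 (frames 17982–35963) with 14313 frames into that block.
The block's first minute is 1800 frames and the rest 1798 each; 14313 frames reaches minute 7, so 1 × 18 + 7 × 2 = 32 labels have been skipped so far.
Adding those back, label number 32295 + 32 = 32327 at 30 labels/s is 1077 s + 17 f = 0 h 17 min 57 s frame 17, i.e. 00:17:57;17.

00:17:57;17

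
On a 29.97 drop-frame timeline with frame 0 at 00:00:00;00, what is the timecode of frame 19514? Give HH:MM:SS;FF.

Ten DF minutes hold 17982 frames, so frame 19514 lies in block 1 (frames 17982–35963) with 1532 frames into that block.
The block's first minute is 1800 frames and the rest 1798 each; 1532 frames reaches minute 0, so 1 × 18 + 0 × 2 = 18 labels have been skipped so far.
Adding those back, label number 19514 + 18 = 19532 at 30 labels/s is 651 s + 2 f = 0 h 10 min 51 s frame 2, i.e. 00:10:51;02.

00:10:51;02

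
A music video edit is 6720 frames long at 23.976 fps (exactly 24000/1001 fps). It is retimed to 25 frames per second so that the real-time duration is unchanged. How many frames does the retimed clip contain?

7007 frames

Target frames = source frames × (target rate / source rate) = 6720 × (25)/(24000/1001) = 6720 × 1001/960 = 7007.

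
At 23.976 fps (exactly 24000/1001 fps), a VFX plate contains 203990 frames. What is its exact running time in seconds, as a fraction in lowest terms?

20419399/2400 seconds

Running time = 203990 ÷ (24000/1001) = 203990 × 1001/24000 = 20419399/2400 s.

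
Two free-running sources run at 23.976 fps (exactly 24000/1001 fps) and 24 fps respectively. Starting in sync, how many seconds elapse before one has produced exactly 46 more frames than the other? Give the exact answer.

The gap grows by |24 − 24000/1001| = 24/1001 frames per second.
Time for a 46-frame gap: 46 ÷ (24/1001) = 23023/12 s.

23023/12 seconds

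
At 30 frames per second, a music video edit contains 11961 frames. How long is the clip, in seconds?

398.7 seconds

Running time = 11961 / (30) = 398.7 s.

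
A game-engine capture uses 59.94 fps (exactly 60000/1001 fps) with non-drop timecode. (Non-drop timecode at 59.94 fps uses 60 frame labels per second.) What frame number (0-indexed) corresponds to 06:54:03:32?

frame 1490612

Total seconds to the label: (6 × 3600 + 54 × 60 + 3) = 24843.
Frame index = 24843 × 60 + 32 = 1490612.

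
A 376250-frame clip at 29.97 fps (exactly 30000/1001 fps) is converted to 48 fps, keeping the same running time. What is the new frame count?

602602 frames

Target frames = source frames × (target rate / source rate) = 376250 × (48)/(30000/1001) = 376250 × 1001/625 = 602602.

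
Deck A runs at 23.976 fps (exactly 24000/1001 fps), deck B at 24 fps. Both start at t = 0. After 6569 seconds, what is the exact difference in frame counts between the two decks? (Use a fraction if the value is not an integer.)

A emits 24000/1001 × 6569 = 157656000/1001 frames; B emits 24 × 6569 = 157656.
Difference = 157656/1001 frames (≈ 157.4985); B is ahead of A.

157656/1001 frames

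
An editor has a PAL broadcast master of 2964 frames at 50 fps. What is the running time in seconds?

Running time = 2964 / (50) = 59.28 s.

59.28 seconds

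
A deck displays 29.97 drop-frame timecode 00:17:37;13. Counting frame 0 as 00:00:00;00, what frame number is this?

Complete 10-minute blocks: 1, each 17982 frames → 17982.
Remaining 7 whole minutes in the current block: 1800 + 6 × 1798 = 12588 frames.
Within the current minute: 37 × 30 + 13 − 2 = 1121 (labels ;00/;01 skipped at this minute). Total = 17982 + 12588 + 1121 = 31691.

31691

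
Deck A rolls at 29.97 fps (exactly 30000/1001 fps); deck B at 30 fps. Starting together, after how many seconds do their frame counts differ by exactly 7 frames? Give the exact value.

The gap grows by |30 − 30000/1001| = 30/1001 frames per second.
Time for a 7-frame gap: 7 ÷ (30/1001) = 7007/30 s.

7007/30 seconds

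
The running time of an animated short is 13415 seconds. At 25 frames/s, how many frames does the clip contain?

335375 frames

Frames = 13415 × 25 = 335375.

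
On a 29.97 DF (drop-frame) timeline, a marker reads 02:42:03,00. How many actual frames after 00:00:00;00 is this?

291398

As if non-drop at 30 labels/s: (2 × 3600 + 42 × 60 + 3) × 30 + 0 = 291690.
Minute boundaries passed: 162; those not divisible by 10: 162 − 16 = 146; dropped labels = 2 × 146 = 292.
Actual frame index = 291690 − 292 = 291398.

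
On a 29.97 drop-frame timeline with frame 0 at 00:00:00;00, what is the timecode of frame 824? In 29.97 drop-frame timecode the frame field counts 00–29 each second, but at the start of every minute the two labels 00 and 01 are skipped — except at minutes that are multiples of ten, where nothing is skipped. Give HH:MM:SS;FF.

Ten DF minutes hold 17982 frames, so frame 824 lies in block 0 (frames 0–17981) with 824 frames into that block.
The block's first minute is 1800 frames and the rest 1798 each; 824 frames reaches minute 0, so 0 × 18 + 0 × 2 = 0 labels have been skipped so far.
Adding those back, label number 824 + 0 = 824 at 30 labels/s is 27 s + 14 f = 0 h 0 min 27 s frame 14, i.e. 00:00:27;14.

00:00:27;14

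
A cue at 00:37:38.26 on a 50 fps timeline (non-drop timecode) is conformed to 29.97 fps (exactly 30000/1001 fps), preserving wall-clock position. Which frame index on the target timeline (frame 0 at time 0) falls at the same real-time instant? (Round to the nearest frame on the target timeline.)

Source frame index: (0×3600 + 37×60 + 38) × 50 + 26 = 112926.
Real time: 112926 / (50) = 56463/25 s.
Target frame: (56463/25) × (30000/1001) = 6159600/91 ≈ 67687.912 → 67688.

frame 67688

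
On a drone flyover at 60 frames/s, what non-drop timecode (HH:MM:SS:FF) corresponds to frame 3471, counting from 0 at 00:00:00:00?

00:00:57:51

3471 ÷ 60 = 57 full seconds, remainder 51 frames.
57 s = 0 h 0 min 57 s.
Timecode: 00:00:57:51.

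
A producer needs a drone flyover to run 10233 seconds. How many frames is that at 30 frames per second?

Frames = 10233 × 30 = 306990.

306990 frames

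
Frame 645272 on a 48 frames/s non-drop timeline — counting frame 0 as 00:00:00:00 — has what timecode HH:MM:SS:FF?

03:44:03:08

645272 ÷ 48 = 13443 full seconds, remainder 8 frames.
13443 s = 3 h 44 min 3 s.
Timecode: 03:44:03:08.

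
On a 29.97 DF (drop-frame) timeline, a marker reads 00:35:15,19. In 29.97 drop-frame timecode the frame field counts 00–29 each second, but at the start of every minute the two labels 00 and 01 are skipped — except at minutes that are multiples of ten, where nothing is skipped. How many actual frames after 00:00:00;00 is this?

63405

Complete 10-minute blocks: 3, each 17982 frames → 53946.
Remaining 5 whole minutes in the current block: 1800 + 4 × 1798 = 8992 frames.
Within the current minute: 15 × 30 + 19 − 2 = 467 (labels ;00/;01 skipped at this minute). Total = 53946 + 8992 + 467 = 63405.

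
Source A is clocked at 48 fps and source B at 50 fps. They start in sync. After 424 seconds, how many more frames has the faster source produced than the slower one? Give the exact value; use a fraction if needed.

A emits 48 × 424 = 20352 frames; B emits 50 × 424 = 21200.
Difference = 848 frames; B is ahead of A.

848 frames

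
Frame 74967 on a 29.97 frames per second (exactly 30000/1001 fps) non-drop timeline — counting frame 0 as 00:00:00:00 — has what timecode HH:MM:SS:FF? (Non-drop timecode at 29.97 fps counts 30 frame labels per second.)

00:41:38:27

74967 ÷ 30 = 2498 full seconds, remainder 27 frames.
2498 s = 0 h 41 min 38 s.
Timecode: 00:41:38:27.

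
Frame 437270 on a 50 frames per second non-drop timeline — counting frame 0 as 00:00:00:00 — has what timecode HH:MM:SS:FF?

437270 ÷ 50 = 8745 full seconds, remainder 20 frames.
8745 s = 2 h 25 min 45 s.
Timecode: 02:25:45:20.

02:25:45:20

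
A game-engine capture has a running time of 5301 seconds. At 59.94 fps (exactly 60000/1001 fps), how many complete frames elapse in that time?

Frames = 5301 × 60000/1001 = 318060000/1001 ≈ 317742.2577.
Complete frames: 317742.

317742 frames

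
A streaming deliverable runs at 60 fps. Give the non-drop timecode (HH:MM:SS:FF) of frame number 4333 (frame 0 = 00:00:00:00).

4333 ÷ 60 = 72 full seconds, remainder 13 frames.
72 s = 0 h 1 min 12 s.
Timecode: 00:01:12:13.

00:01:12:13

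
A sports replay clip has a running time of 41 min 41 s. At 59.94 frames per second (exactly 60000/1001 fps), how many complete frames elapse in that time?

41 min 41 s = 2501 s.
Frames = 2501 × 60000/1001 = 150060000/1001 ≈ 149910.0899.
Complete frames: 149910.

149910 frames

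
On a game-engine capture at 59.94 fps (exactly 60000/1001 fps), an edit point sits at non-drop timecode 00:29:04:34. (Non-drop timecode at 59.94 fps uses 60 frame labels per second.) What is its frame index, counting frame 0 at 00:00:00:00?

Total seconds to the label: (0 × 3600 + 29 × 60 + 4) = 1744.
Frame index = 1744 × 60 + 34 = 104674.

frame 104674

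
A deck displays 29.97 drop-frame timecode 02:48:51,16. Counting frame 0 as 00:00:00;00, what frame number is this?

303642

As if non-drop at 30 labels/s: (2 × 3600 + 48 × 60 + 51) × 30 + 16 = 303946.
Minute boundaries passed: 168; those not divisible by 10: 168 − 16 = 152; dropped labels = 2 × 152 = 304.
Actual frame index = 303946 − 304 = 303642.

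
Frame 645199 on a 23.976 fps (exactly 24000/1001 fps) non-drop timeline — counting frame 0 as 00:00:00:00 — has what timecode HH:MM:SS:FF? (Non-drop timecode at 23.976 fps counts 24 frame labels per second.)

645199 ÷ 24 = 26883 full seconds, remainder 7 frames.
26883 s = 7 h 28 min 3 s.
Timecode: 07:28:03:07.

07:28:03:07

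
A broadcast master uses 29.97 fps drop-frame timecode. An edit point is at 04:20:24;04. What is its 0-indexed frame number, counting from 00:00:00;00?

468256

As if non-drop at 30 labels/s: (4 × 3600 + 20 × 60 + 24) × 30 + 4 = 468724.
Minute boundaries passed: 260; those not divisible by 10: 260 − 26 = 234; dropped labels = 2 × 234 = 468.
Actual frame index = 468724 − 468 = 468256.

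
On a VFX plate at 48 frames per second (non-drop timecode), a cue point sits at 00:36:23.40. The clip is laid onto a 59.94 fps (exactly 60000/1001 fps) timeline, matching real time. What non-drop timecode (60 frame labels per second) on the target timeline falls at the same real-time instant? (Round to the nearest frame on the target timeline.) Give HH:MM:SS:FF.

00:36:21:39

Source frame index: (0×3600 + 36×60 + 23) × 48 + 40 = 104824.
Real time: 104824 / (48) = 13103/6 s.
Target frame: (13103/6) × (60000/1001) = 131030000/1001 ≈ 130899.101 → 130899.
At 60 labels/s: frame 130899 → 00:36:21:39.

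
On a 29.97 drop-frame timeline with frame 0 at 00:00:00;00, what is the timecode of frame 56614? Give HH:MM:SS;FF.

00:31:29;00

Ten DF minutes hold 17982 frames, so frame 56614 lies in block 3 (frames 53946–71927) with 2668 frames into that block.
The block's first minute is 1800 frames and the rest 1798 each; 2668 frames reaches minute 1, so 3 × 18 + 1 × 2 = 56 labels have been skipped so far.
Adding those back, label number 56614 + 56 = 56670 at 30 labels/s is 1889 s + 0 f = 0 h 31 min 29 s frame 0, i.e. 00:31:29;00.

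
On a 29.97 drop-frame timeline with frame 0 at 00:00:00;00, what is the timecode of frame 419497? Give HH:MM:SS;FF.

03:53:17;07

Ten DF minutes hold 17982 frames, so frame 419497 lies in block 23 (frames 413586–431567) with 5911 frames into that block.
The block's first minute is 1800 frames and the rest 1798 each; 5911 frames reaches minute 3, so 23 × 18 + 3 × 2 = 420 labels have been skipped so far.
Adding those back, label number 419497 + 420 = 419917 at 30 labels/s is 13997 s + 7 f = 3 h 53 min 17 s frame 7, i.e. 03:53:17;07.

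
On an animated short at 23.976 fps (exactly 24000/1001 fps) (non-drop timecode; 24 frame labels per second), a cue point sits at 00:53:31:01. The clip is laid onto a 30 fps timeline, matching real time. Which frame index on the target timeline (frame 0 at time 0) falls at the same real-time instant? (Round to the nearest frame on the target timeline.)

Source frame index: (0×3600 + 53×60 + 31) × 24 + 1 = 77065.
Real time: 77065 / (24000/1001) = 15428413/4800 s.
Target frame: (15428413/4800) × (30) = 15428413/160 ≈ 96427.581 → 96428.

frame 96428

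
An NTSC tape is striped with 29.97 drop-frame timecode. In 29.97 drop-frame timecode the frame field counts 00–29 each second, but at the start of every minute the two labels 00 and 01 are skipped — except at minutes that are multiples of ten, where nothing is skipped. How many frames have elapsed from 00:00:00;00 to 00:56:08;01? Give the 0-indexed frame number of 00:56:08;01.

Complete 10-minute blocks: 5, each 17982 frames → 89910.
Remaining 6 whole minutes in the current block: 1800 + 5 × 1798 = 10790 frames.
Within the current minute: 8 × 30 + 1 − 2 = 239 (labels ;00/;01 skipped at this minute). Total = 89910 + 10790 + 239 = 100939.

100939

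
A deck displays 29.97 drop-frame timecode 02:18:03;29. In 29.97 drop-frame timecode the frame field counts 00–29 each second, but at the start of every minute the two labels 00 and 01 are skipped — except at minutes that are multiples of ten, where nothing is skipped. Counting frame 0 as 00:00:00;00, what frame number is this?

As if non-drop at 30 labels/s: (2 × 3600 + 18 × 60 + 3) × 30 + 29 = 248519.
Minute boundaries passed: 138; those not divisible by 10: 138 − 13 = 125; dropped labels = 2 × 125 = 250.
Actual frame index = 248519 − 250 = 248269.

248269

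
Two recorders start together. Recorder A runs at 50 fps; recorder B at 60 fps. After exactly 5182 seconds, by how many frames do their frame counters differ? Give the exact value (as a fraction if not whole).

51820 frames

A emits 50 × 5182 = 259100 frames; B emits 60 × 5182 = 310920.
Difference = 51820 frames; B is ahead of A.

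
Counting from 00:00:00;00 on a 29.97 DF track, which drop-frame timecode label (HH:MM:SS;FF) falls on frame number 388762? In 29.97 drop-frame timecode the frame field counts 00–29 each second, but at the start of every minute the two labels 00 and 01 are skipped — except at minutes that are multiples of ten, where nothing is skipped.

Each 10-minute DF block holds 10 × 60 × 30 − 9 × 2 = 17982 frames. 388762 ÷ 17982 → 21 full blocks, remainder 11140.
Within the partial block the first minute is 1800 frames and each further minute 1798, so 6 further minute boundaries passed. Total skipped labels = 18 × 21 + 2 × 6 = 390.
Non-drop label index = 388762 + 390 = 389152; at 30 labels/s that is 03:36:11:22, i.e. DF 03:36:11;22.

03:36:11;22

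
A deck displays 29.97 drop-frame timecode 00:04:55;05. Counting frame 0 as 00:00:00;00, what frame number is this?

8847

Complete 10-minute blocks: 0, each 17982 frames → 0.
Remaining 4 whole minutes in the current block: 1800 + 3 × 1798 = 7194 frames.
Within the current minute: 55 × 30 + 5 − 2 = 1653 (labels ;00/;01 skipped at this minute). Total = 0 + 7194 + 1653 = 8847.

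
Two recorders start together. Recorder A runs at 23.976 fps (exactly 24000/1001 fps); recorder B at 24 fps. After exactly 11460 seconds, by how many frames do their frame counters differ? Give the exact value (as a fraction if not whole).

A emits 24000/1001 × 11460 = 275040000/1001 frames; B emits 24 × 11460 = 275040.
Difference = 275040/1001 frames (≈ 274.7652); B is ahead of A.

275040/1001 frames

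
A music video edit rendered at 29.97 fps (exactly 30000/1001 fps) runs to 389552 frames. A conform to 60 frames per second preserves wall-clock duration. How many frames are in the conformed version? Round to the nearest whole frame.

779883 frames

Frames at target rate = 389552 × (60) / (30000/1001) = 97485388/125 ≈ 779883.104.
Nearest whole frame: 779883.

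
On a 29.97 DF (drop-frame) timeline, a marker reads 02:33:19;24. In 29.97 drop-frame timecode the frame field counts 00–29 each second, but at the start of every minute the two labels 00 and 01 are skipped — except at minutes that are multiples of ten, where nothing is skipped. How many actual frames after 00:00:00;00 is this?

275718

As if non-drop at 30 labels/s: (2 × 3600 + 33 × 60 + 19) × 30 + 24 = 275994.
Minute boundaries passed: 153; those not divisible by 10: 153 − 15 = 138; dropped labels = 2 × 138 = 276.
Actual frame index = 275994 − 276 = 275718.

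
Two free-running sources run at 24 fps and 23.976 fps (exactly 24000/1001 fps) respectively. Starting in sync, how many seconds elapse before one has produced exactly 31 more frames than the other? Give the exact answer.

The gap grows by |24000/1001 − 24| = 24/1001 frames per second.
Time for a 31-frame gap: 31 ÷ (24/1001) = 31031/24 s.

31031/24 seconds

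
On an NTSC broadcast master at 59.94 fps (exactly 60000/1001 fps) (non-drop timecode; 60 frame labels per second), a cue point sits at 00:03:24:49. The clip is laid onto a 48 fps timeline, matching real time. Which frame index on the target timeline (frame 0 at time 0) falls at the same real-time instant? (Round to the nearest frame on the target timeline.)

frame 9841

Source frame index: (0×3600 + 3×60 + 24) × 60 + 49 = 12289.
Real time: 12289 / (60000/1001) = 12301289/60000 s.
Target frame: (12301289/60000) × (48) = 12301289/1250 ≈ 9841.031 → 9841.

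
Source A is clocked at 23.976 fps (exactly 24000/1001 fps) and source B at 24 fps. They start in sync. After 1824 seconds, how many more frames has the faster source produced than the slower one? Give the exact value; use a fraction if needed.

A emits 24000/1001 × 1824 = 43776000/1001 frames; B emits 24 × 1824 = 43776.
Difference = 43776/1001 frames (≈ 43.7323); B is ahead of A.

43776/1001 frames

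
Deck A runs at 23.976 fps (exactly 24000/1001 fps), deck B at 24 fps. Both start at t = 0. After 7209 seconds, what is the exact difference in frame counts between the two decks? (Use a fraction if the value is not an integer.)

A emits 24000/1001 × 7209 = 173016000/1001 frames; B emits 24 × 7209 = 173016.
Difference = 173016/1001 frames (≈ 172.8432); B is ahead of A.

173016/1001 frames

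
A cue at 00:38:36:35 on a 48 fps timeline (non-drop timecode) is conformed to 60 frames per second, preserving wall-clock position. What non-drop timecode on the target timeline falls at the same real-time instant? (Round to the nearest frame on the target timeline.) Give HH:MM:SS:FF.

Source frame index: (0×3600 + 38×60 + 36) × 48 + 35 = 111203.
Real time: 111203 / (48) = 111203/48 s.
Target frame: (111203/48) × (60) = 556015/4 ≈ 139003.750 → 139004.
At 60 labels/s: frame 139004 → 00:38:36:44.

00:38:36:44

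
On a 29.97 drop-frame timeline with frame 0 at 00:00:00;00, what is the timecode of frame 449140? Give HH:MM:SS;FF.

Ten DF minutes hold 17982 frames, so frame 449140 lies in block 24 (frames 431568–449549) with 17572 frames into that block.
The block's first minute is 1800 frames and the rest 1798 each; 17572 frames reaches minute 9, so 24 × 18 + 9 × 2 = 450 labels have been skipped so far.
Adding those back, label number 449140 + 450 = 449590 at 30 labels/s is 14986 s + 10 f = 4 h 9 min 46 s frame 10, i.e. 04:09:46;10.

04:09:46;10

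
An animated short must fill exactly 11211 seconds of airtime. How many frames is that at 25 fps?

Frames = 11211 × 25 = 280275.

280275 frames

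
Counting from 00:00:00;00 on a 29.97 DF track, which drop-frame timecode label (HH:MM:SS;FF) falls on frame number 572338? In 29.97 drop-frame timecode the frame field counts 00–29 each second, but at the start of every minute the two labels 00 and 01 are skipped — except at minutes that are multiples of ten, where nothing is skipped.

Each 10-minute DF block holds 10 × 60 × 30 − 9 × 2 = 17982 frames. 572338 ÷ 17982 → 31 full blocks, remainder 14896.
Within the partial block the first minute is 1800 frames and each further minute 1798, so 8 further minute boundaries passed. Total skipped labels = 18 × 31 + 2 × 8 = 574.
Non-drop label index = 572338 + 574 = 572912; at 30 labels/s that is 05:18:17:02, i.e. DF 05:18:17;02.

05:18:17;02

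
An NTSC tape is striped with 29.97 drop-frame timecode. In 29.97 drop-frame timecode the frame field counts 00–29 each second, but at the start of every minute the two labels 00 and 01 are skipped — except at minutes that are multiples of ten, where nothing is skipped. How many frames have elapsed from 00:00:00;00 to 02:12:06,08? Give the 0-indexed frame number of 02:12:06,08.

Complete 10-minute blocks: 13, each 17982 frames → 233766.
Remaining 2 whole minutes in the current block: 1800 + 1 × 1798 = 3598 frames.
Within the current minute: 6 × 30 + 8 − 2 = 186 (labels ;00/;01 skipped at this minute). Total = 233766 + 3598 + 186 = 237550.

237550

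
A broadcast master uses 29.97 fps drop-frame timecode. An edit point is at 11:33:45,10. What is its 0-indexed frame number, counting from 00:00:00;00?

Complete 10-minute blocks: 69, each 17982 frames → 1240758.
Remaining 3 whole minutes in the current block: 1800 + 2 × 1798 = 5396 frames.
Within the current minute: 45 × 30 + 10 − 2 = 1358 (labels ;00/;01 skipped at this minute). Total = 1240758 + 5396 + 1358 = 1247512.

1247512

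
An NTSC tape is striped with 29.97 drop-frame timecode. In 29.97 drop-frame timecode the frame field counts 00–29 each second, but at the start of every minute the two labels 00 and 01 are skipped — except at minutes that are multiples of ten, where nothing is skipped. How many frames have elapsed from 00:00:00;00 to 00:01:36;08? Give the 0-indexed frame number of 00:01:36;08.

As if non-drop at 30 labels/s: (0 × 3600 + 1 × 60 + 36) × 30 + 8 = 2888.
Minute boundaries passed: 1; those not divisible by 10: 1 − 0 = 1; dropped labels = 2 × 1 = 2.
Actual frame index = 2888 − 2 = 2886.

2886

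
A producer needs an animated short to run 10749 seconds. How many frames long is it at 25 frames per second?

268725 frames

Frames = 10749 × 25 = 268725.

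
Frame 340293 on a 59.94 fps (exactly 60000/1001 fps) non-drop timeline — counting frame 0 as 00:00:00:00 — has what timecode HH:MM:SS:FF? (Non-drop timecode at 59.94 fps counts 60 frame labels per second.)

340293 ÷ 60 = 5671 full seconds, remainder 33 frames.
5671 s = 1 h 34 min 31 s.
Timecode: 01:34:31:33.

01:34:31:33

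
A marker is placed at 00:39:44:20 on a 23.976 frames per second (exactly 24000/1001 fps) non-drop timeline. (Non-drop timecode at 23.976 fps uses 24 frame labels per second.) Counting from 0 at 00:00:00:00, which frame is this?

57236

Total seconds to the label: (0 × 3600 + 39 × 60 + 44) = 2384.
Frame index = 2384 × 24 + 20 = 57236.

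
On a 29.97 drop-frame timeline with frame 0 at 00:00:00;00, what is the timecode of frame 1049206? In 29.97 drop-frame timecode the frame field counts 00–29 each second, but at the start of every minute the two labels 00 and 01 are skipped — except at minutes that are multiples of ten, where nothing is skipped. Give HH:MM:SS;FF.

Each 10-minute DF block holds 10 × 60 × 30 − 9 × 2 = 17982 frames. 1049206 ÷ 17982 → 58 full blocks, remainder 6250.
Within the partial block the first minute is 1800 frames and each further minute 1798, so 3 further minute boundaries passed. Total skipped labels = 18 × 58 + 2 × 3 = 1050.
Non-drop label index = 1049206 + 1050 = 1050256; at 30 labels/s that is 09:43:28:16, i.e. DF 09:43:28;16.

09:43:28;16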